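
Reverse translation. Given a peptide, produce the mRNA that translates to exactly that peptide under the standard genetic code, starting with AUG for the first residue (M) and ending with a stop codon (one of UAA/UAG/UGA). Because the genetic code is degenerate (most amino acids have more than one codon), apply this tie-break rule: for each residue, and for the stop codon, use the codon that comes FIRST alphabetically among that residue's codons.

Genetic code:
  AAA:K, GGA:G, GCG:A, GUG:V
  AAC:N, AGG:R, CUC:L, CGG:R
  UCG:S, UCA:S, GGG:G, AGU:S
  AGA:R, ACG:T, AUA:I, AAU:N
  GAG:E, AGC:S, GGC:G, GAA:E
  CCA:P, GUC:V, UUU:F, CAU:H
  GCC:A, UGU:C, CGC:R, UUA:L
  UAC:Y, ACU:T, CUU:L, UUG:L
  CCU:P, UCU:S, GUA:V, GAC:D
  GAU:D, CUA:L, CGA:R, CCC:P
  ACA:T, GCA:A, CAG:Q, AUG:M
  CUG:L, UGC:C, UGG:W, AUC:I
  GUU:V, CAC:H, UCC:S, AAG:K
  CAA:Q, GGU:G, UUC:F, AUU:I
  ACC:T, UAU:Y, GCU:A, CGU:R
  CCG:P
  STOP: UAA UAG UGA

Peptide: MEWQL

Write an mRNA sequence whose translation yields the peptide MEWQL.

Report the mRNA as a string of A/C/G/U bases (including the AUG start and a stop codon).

residue 1: M -> AUG (start codon)
residue 2: E codons sorted = GAA,GAG -> pick first = GAA
residue 3: W -> UGG (only codon)
residue 4: Q codons sorted = CAA,CAG -> pick first = CAA
residue 5: L codons sorted = CUA,CUC,CUG,CUU,UUA,UUG -> pick first = CUA
terminator: stop codons sorted = UAA,UAG,UGA -> pick first = UAA

Answer: mRNA: AUGGAAUGGCAACUAUAA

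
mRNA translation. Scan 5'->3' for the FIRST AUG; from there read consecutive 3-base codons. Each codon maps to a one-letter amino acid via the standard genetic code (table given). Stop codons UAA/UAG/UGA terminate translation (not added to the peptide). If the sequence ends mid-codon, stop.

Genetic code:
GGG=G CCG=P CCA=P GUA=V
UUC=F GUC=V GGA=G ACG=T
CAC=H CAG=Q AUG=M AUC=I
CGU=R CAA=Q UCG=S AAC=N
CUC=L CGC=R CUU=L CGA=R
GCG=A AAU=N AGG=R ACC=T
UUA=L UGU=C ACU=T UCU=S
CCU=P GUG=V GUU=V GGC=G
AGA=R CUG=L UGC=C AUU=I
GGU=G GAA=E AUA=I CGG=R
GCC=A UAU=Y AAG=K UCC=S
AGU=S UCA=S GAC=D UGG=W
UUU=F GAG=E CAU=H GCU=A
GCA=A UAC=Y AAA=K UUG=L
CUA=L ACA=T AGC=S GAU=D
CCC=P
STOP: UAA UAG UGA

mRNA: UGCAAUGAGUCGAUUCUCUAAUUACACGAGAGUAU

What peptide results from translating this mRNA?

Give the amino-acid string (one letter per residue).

start AUG at pos 4
pos 4: AUG -> M; peptide=M
pos 7: AGU -> S; peptide=MS
pos 10: CGA -> R; peptide=MSR
pos 13: UUC -> F; peptide=MSRF
pos 16: UCU -> S; peptide=MSRFS
pos 19: AAU -> N; peptide=MSRFSN
pos 22: UAC -> Y; peptide=MSRFSNY
pos 25: ACG -> T; peptide=MSRFSNYT
pos 28: AGA -> R; peptide=MSRFSNYTR
pos 31: GUA -> V; peptide=MSRFSNYTRV
pos 34: only 1 nt remain (<3), stop (end of mRNA)

Answer: MSRFSNYTRV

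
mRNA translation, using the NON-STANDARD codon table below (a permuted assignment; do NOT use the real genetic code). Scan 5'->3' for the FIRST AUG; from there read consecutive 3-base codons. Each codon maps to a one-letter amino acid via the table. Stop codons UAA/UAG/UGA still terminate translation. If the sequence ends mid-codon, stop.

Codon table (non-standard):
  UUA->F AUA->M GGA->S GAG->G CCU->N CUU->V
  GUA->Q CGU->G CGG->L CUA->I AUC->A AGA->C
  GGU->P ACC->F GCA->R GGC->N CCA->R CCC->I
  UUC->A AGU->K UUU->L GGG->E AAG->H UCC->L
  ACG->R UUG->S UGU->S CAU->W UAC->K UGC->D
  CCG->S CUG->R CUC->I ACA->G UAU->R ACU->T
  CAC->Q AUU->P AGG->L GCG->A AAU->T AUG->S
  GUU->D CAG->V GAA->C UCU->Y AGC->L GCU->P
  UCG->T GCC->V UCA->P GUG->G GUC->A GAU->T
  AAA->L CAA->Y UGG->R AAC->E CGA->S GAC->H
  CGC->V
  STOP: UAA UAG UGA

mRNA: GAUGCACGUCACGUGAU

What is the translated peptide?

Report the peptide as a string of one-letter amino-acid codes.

start AUG at pos 1
pos 1: AUG -> S; peptide=S
pos 4: CAC -> Q; peptide=SQ
pos 7: GUC -> A; peptide=SQA
pos 10: ACG -> R; peptide=SQAR
pos 13: UGA -> STOP

Answer: SQAR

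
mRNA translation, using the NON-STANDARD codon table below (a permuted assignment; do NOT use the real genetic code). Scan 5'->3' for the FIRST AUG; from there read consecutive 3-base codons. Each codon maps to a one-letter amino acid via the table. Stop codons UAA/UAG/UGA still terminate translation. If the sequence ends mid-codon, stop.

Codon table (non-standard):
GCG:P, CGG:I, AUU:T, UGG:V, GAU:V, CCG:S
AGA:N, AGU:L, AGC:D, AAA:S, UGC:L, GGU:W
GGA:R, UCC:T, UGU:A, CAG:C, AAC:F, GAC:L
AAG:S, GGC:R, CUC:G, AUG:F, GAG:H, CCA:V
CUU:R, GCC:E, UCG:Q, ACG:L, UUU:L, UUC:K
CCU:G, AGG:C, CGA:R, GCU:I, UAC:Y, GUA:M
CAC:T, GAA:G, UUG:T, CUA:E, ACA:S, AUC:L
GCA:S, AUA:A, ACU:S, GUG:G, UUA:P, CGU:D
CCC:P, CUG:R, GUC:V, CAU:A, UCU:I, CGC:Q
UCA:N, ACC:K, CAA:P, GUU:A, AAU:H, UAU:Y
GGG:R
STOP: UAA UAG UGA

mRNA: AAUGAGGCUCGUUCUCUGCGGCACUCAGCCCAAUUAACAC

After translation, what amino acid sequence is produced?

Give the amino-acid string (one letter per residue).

Answer: FCGAGLRSCPH

Derivation:
start AUG at pos 1
pos 1: AUG -> F; peptide=F
pos 4: AGG -> C; peptide=FC
pos 7: CUC -> G; peptide=FCG
pos 10: GUU -> A; peptide=FCGA
pos 13: CUC -> G; peptide=FCGAG
pos 16: UGC -> L; peptide=FCGAGL
pos 19: GGC -> R; peptide=FCGAGLR
pos 22: ACU -> S; peptide=FCGAGLRS
pos 25: CAG -> C; peptide=FCGAGLRSC
pos 28: CCC -> P; peptide=FCGAGLRSCP
pos 31: AAU -> H; peptide=FCGAGLRSCPH
pos 34: UAA -> STOP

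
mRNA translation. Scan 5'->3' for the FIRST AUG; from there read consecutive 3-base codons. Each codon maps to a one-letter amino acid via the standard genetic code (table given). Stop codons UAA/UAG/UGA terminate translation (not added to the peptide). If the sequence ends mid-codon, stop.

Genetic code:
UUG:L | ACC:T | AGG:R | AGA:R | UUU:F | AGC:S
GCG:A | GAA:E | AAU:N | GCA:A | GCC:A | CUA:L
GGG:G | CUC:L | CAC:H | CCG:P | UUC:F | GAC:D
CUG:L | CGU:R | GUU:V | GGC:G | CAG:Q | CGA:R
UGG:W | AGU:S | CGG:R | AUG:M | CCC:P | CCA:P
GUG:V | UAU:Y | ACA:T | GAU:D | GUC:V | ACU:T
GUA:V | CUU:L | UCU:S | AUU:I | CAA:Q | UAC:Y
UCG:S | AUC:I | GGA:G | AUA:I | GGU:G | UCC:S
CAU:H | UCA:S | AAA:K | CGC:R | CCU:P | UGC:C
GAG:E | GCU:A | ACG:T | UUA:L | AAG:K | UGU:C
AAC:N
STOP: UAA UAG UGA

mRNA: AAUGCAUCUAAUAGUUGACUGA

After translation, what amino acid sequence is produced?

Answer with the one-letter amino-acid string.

Answer: MHLIVD

Derivation:
start AUG at pos 1
pos 1: AUG -> M; peptide=M
pos 4: CAU -> H; peptide=MH
pos 7: CUA -> L; peptide=MHL
pos 10: AUA -> I; peptide=MHLI
pos 13: GUU -> V; peptide=MHLIV
pos 16: GAC -> D; peptide=MHLIVD
pos 19: UGA -> STOP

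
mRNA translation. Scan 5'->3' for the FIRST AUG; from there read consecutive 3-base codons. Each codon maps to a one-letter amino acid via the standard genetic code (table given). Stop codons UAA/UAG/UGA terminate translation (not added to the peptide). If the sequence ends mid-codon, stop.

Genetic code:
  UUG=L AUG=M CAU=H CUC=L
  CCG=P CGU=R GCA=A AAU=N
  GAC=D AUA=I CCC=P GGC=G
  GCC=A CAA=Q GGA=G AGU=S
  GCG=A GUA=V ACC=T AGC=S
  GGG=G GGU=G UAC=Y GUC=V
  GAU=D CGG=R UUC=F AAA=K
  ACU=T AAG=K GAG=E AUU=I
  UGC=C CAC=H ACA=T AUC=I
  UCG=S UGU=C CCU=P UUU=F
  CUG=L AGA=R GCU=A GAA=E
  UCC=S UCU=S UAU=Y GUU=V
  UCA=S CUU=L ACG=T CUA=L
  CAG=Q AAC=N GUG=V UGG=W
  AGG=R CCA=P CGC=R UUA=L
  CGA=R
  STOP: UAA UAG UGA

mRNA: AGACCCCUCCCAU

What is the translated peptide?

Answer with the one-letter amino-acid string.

Answer: (empty: no AUG start codon)

Derivation:
no AUG start codon found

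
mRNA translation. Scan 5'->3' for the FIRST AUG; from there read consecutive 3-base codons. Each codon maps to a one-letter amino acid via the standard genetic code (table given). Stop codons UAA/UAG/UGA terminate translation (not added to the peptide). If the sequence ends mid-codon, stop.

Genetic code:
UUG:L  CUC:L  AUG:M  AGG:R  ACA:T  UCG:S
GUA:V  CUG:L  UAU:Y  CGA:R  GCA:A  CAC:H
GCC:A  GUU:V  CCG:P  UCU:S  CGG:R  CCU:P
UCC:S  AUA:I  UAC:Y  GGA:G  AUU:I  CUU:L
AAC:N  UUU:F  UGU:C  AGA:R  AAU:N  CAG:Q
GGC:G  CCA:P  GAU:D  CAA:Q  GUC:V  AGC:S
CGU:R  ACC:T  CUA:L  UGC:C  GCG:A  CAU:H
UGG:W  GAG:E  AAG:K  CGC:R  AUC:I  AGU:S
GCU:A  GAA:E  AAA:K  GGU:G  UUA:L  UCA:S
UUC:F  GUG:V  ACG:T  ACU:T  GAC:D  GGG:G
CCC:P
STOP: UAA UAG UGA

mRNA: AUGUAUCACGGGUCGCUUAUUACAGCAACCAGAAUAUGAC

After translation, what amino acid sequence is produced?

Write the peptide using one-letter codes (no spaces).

start AUG at pos 0
pos 0: AUG -> M; peptide=M
pos 3: UAU -> Y; peptide=MY
pos 6: CAC -> H; peptide=MYH
pos 9: GGG -> G; peptide=MYHG
pos 12: UCG -> S; peptide=MYHGS
pos 15: CUU -> L; peptide=MYHGSL
pos 18: AUU -> I; peptide=MYHGSLI
pos 21: ACA -> T; peptide=MYHGSLIT
pos 24: GCA -> A; peptide=MYHGSLITA
pos 27: ACC -> T; peptide=MYHGSLITAT
pos 30: AGA -> R; peptide=MYHGSLITATR
pos 33: AUA -> I; peptide=MYHGSLITATRI
pos 36: UGA -> STOP

Answer: MYHGSLITATRI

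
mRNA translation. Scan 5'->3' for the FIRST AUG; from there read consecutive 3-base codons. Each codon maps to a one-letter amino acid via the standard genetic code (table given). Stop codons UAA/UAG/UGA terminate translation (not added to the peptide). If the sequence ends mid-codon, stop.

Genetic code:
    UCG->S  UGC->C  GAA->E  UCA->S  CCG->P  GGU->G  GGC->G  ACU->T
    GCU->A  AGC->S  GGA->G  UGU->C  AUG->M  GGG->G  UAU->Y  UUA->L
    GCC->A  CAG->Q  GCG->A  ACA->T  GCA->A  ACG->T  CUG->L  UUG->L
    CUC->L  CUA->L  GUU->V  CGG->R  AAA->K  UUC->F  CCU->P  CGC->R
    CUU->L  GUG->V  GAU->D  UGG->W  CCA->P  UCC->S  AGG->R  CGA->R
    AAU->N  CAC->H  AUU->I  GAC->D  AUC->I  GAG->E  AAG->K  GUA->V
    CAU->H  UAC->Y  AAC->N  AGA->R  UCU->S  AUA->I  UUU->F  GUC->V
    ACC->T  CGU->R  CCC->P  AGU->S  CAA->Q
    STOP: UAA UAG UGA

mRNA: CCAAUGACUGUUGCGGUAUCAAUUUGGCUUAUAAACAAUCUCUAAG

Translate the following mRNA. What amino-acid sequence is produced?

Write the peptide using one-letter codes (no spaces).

Answer: MTVAVSIWLINNL

Derivation:
start AUG at pos 3
pos 3: AUG -> M; peptide=M
pos 6: ACU -> T; peptide=MT
pos 9: GUU -> V; peptide=MTV
pos 12: GCG -> A; peptide=MTVA
pos 15: GUA -> V; peptide=MTVAV
pos 18: UCA -> S; peptide=MTVAVS
pos 21: AUU -> I; peptide=MTVAVSI
pos 24: UGG -> W; peptide=MTVAVSIW
pos 27: CUU -> L; peptide=MTVAVSIWL
pos 30: AUA -> I; peptide=MTVAVSIWLI
pos 33: AAC -> N; peptide=MTVAVSIWLIN
pos 36: AAU -> N; peptide=MTVAVSIWLINN
pos 39: CUC -> L; peptide=MTVAVSIWLINNL
pos 42: UAA -> STOP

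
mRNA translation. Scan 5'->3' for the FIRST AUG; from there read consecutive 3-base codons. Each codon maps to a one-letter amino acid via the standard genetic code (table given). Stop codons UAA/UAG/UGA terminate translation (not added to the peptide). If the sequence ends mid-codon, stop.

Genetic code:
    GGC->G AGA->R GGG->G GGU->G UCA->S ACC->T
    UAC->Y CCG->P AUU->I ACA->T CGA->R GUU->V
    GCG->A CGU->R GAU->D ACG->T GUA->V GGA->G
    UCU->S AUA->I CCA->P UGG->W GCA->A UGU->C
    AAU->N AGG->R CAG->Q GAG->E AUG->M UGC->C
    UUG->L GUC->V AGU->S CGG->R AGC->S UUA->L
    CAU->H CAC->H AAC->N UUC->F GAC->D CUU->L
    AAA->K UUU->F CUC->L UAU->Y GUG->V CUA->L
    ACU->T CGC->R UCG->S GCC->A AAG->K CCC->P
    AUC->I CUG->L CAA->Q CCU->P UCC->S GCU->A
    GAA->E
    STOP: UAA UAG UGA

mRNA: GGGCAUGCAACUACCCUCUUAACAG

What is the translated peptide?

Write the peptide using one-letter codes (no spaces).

Answer: MQLPS

Derivation:
start AUG at pos 4
pos 4: AUG -> M; peptide=M
pos 7: CAA -> Q; peptide=MQ
pos 10: CUA -> L; peptide=MQL
pos 13: CCC -> P; peptide=MQLP
pos 16: UCU -> S; peptide=MQLPS
pos 19: UAA -> STOP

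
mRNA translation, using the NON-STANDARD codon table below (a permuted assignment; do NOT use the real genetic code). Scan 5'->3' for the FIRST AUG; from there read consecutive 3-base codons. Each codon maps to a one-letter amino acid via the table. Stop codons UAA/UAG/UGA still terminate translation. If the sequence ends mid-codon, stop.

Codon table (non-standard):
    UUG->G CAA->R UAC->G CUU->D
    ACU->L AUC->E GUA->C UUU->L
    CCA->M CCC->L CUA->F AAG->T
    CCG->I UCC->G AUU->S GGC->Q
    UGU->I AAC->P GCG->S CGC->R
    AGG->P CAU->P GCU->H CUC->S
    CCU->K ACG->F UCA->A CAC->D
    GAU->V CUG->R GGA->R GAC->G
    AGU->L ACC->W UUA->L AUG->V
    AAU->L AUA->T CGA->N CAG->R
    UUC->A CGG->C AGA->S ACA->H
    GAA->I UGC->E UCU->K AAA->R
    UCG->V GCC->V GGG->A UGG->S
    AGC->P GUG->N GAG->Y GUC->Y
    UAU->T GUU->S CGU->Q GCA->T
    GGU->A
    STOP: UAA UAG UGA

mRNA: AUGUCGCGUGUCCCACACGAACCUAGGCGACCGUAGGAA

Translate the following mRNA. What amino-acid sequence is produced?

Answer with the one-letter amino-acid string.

Answer: VVQYMDIKPNI

Derivation:
start AUG at pos 0
pos 0: AUG -> V; peptide=V
pos 3: UCG -> V; peptide=VV
pos 6: CGU -> Q; peptide=VVQ
pos 9: GUC -> Y; peptide=VVQY
pos 12: CCA -> M; peptide=VVQYM
pos 15: CAC -> D; peptide=VVQYMD
pos 18: GAA -> I; peptide=VVQYMDI
pos 21: CCU -> K; peptide=VVQYMDIK
pos 24: AGG -> P; peptide=VVQYMDIKP
pos 27: CGA -> N; peptide=VVQYMDIKPN
pos 30: CCG -> I; peptide=VVQYMDIKPNI
pos 33: UAG -> STOP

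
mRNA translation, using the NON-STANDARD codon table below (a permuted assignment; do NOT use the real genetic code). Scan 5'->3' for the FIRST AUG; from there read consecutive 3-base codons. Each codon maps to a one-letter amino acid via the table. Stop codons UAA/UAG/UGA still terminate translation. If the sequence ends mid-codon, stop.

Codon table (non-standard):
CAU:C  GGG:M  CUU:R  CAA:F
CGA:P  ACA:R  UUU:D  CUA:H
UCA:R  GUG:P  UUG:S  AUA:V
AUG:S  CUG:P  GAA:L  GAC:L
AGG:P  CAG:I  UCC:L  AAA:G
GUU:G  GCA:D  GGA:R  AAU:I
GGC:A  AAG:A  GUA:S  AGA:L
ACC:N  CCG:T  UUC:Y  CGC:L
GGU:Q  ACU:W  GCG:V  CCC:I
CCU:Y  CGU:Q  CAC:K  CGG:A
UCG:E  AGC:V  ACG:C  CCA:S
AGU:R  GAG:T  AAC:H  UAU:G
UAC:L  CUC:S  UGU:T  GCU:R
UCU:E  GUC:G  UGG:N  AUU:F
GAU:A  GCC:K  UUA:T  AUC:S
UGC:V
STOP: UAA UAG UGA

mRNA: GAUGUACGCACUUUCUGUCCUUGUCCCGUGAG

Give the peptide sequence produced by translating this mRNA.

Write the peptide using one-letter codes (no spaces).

Answer: SLDREGRGT

Derivation:
start AUG at pos 1
pos 1: AUG -> S; peptide=S
pos 4: UAC -> L; peptide=SL
pos 7: GCA -> D; peptide=SLD
pos 10: CUU -> R; peptide=SLDR
pos 13: UCU -> E; peptide=SLDRE
pos 16: GUC -> G; peptide=SLDREG
pos 19: CUU -> R; peptide=SLDREGR
pos 22: GUC -> G; peptide=SLDREGRG
pos 25: CCG -> T; peptide=SLDREGRGT
pos 28: UGA -> STOP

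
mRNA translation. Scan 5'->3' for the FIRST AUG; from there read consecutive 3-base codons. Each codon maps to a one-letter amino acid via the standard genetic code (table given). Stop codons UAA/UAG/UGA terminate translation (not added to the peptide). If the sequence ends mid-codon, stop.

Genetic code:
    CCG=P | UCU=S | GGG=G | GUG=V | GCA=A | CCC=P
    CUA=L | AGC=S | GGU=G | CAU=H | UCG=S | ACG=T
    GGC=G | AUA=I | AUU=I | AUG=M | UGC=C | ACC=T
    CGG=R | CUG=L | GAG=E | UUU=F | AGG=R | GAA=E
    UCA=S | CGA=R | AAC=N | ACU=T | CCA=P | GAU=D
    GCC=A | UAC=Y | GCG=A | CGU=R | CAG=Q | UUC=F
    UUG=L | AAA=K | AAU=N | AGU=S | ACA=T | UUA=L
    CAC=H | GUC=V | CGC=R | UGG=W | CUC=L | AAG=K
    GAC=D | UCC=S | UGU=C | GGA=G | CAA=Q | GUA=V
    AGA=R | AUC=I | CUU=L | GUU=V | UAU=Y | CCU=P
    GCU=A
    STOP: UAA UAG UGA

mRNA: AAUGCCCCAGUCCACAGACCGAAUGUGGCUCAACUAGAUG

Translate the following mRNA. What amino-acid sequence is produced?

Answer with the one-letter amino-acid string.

Answer: MPQSTDRMWLN

Derivation:
start AUG at pos 1
pos 1: AUG -> M; peptide=M
pos 4: CCC -> P; peptide=MP
pos 7: CAG -> Q; peptide=MPQ
pos 10: UCC -> S; peptide=MPQS
pos 13: ACA -> T; peptide=MPQST
pos 16: GAC -> D; peptide=MPQSTD
pos 19: CGA -> R; peptide=MPQSTDR
pos 22: AUG -> M; peptide=MPQSTDRM
pos 25: UGG -> W; peptide=MPQSTDRMW
pos 28: CUC -> L; peptide=MPQSTDRMWL
pos 31: AAC -> N; peptide=MPQSTDRMWLN
pos 34: UAG -> STOP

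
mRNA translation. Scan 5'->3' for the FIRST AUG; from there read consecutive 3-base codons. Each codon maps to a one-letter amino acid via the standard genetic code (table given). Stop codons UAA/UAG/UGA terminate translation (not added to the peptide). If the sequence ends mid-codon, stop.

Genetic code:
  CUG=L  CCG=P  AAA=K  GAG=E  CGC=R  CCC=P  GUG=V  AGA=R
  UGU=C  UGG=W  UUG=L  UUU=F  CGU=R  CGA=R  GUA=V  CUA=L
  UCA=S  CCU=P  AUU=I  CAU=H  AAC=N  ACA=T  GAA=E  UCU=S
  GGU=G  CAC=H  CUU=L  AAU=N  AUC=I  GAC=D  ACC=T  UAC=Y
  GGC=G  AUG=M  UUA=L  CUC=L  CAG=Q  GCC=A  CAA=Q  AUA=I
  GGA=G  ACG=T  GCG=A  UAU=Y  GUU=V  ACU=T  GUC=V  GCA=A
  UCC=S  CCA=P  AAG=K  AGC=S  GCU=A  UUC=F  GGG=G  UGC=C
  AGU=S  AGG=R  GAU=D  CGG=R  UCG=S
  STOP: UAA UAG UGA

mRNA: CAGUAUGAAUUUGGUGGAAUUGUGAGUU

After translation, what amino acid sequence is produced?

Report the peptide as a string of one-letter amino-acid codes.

start AUG at pos 4
pos 4: AUG -> M; peptide=M
pos 7: AAU -> N; peptide=MN
pos 10: UUG -> L; peptide=MNL
pos 13: GUG -> V; peptide=MNLV
pos 16: GAA -> E; peptide=MNLVE
pos 19: UUG -> L; peptide=MNLVEL
pos 22: UGA -> STOP

Answer: MNLVEL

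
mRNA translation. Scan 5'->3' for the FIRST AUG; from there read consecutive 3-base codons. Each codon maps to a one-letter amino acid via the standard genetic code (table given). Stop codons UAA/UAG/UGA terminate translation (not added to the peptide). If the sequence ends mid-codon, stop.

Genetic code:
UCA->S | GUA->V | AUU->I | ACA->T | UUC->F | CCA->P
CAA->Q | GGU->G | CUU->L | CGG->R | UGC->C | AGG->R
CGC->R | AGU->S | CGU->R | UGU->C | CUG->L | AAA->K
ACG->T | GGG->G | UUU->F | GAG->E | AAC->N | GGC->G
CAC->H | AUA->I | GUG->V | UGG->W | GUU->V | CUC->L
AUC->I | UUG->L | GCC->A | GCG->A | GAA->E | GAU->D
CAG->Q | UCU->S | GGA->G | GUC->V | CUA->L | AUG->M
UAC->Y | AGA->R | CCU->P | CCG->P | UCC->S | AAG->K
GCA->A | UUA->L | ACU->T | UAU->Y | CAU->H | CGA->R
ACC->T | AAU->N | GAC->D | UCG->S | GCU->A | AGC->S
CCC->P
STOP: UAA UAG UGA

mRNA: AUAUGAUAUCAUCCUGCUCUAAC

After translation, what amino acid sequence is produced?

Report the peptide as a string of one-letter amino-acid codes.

Answer: MISSCSN

Derivation:
start AUG at pos 2
pos 2: AUG -> M; peptide=M
pos 5: AUA -> I; peptide=MI
pos 8: UCA -> S; peptide=MIS
pos 11: UCC -> S; peptide=MISS
pos 14: UGC -> C; peptide=MISSC
pos 17: UCU -> S; peptide=MISSCS
pos 20: AAC -> N; peptide=MISSCSN
pos 23: only 0 nt remain (<3), stop (end of mRNA)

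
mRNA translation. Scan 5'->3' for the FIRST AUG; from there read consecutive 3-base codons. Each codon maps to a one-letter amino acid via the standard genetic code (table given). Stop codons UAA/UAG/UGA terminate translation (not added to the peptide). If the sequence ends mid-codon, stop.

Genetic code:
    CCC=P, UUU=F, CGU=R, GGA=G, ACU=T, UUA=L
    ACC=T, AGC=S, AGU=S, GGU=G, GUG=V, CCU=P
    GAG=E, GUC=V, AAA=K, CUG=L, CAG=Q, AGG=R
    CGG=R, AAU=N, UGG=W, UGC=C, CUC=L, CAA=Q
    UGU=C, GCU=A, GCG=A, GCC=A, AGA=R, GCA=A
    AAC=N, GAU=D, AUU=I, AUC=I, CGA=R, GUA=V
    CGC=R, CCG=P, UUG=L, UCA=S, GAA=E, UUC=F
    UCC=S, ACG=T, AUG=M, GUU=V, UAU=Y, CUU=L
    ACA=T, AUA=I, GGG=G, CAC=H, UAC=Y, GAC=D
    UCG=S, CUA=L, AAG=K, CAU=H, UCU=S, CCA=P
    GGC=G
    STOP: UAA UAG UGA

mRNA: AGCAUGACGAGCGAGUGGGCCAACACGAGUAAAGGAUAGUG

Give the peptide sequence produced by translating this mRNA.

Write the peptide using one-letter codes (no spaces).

start AUG at pos 3
pos 3: AUG -> M; peptide=M
pos 6: ACG -> T; peptide=MT
pos 9: AGC -> S; peptide=MTS
pos 12: GAG -> E; peptide=MTSE
pos 15: UGG -> W; peptide=MTSEW
pos 18: GCC -> A; peptide=MTSEWA
pos 21: AAC -> N; peptide=MTSEWAN
pos 24: ACG -> T; peptide=MTSEWANT
pos 27: AGU -> S; peptide=MTSEWANTS
pos 30: AAA -> K; peptide=MTSEWANTSK
pos 33: GGA -> G; peptide=MTSEWANTSKG
pos 36: UAG -> STOP

Answer: MTSEWANTSKG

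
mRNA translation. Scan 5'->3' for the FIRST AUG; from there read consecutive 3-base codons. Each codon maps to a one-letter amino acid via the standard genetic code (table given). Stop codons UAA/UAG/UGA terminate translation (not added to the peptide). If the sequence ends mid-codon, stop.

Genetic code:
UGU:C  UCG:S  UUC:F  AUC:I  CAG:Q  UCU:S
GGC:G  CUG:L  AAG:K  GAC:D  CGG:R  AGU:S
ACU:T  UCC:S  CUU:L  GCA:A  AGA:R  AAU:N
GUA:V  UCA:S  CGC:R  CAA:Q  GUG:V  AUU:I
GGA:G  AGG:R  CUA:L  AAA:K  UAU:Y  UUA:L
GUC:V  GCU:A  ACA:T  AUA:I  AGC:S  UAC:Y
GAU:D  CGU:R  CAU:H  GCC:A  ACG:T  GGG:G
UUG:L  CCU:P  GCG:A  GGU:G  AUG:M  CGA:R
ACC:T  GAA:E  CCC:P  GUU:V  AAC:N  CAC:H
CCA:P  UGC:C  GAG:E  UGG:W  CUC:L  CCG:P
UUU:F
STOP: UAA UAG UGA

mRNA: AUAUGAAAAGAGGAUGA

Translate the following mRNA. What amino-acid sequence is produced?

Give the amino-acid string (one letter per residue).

Answer: MKRG

Derivation:
start AUG at pos 2
pos 2: AUG -> M; peptide=M
pos 5: AAA -> K; peptide=MK
pos 8: AGA -> R; peptide=MKR
pos 11: GGA -> G; peptide=MKRG
pos 14: UGA -> STOP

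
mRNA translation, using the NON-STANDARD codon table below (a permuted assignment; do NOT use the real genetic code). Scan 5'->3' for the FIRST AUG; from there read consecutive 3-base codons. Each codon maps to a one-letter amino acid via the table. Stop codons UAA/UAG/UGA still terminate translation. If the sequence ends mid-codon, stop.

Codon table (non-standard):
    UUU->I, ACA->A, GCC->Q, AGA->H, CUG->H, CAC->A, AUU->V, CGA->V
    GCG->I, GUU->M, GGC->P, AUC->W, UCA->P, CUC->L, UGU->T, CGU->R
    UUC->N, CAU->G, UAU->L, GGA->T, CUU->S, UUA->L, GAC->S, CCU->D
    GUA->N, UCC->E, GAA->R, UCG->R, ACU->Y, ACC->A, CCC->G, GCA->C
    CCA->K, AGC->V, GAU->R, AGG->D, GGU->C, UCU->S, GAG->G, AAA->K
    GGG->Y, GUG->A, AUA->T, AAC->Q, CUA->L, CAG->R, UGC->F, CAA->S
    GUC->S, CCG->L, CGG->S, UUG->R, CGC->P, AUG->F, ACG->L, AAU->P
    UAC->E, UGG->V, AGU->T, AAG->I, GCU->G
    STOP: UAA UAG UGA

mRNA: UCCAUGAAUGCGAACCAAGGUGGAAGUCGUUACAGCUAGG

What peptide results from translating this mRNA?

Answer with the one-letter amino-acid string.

start AUG at pos 3
pos 3: AUG -> F; peptide=F
pos 6: AAU -> P; peptide=FP
pos 9: GCG -> I; peptide=FPI
pos 12: AAC -> Q; peptide=FPIQ
pos 15: CAA -> S; peptide=FPIQS
pos 18: GGU -> C; peptide=FPIQSC
pos 21: GGA -> T; peptide=FPIQSCT
pos 24: AGU -> T; peptide=FPIQSCTT
pos 27: CGU -> R; peptide=FPIQSCTTR
pos 30: UAC -> E; peptide=FPIQSCTTRE
pos 33: AGC -> V; peptide=FPIQSCTTREV
pos 36: UAG -> STOP

Answer: FPIQSCTTREV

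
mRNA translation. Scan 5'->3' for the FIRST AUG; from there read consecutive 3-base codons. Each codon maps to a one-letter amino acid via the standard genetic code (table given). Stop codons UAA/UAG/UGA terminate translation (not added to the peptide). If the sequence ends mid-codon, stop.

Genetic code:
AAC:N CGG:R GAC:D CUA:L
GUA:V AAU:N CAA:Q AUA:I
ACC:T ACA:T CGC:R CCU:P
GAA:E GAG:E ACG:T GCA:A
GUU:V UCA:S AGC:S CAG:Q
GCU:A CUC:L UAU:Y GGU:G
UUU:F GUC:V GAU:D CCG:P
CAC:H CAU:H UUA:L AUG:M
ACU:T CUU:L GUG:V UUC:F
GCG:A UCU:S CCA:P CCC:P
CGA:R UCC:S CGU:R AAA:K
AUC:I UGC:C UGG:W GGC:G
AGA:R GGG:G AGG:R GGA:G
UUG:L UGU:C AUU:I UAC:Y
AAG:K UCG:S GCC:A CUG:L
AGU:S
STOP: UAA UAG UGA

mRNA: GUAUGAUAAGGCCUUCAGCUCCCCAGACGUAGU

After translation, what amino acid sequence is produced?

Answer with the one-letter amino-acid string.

start AUG at pos 2
pos 2: AUG -> M; peptide=M
pos 5: AUA -> I; peptide=MI
pos 8: AGG -> R; peptide=MIR
pos 11: CCU -> P; peptide=MIRP
pos 14: UCA -> S; peptide=MIRPS
pos 17: GCU -> A; peptide=MIRPSA
pos 20: CCC -> P; peptide=MIRPSAP
pos 23: CAG -> Q; peptide=MIRPSAPQ
pos 26: ACG -> T; peptide=MIRPSAPQT
pos 29: UAG -> STOP

Answer: MIRPSAPQT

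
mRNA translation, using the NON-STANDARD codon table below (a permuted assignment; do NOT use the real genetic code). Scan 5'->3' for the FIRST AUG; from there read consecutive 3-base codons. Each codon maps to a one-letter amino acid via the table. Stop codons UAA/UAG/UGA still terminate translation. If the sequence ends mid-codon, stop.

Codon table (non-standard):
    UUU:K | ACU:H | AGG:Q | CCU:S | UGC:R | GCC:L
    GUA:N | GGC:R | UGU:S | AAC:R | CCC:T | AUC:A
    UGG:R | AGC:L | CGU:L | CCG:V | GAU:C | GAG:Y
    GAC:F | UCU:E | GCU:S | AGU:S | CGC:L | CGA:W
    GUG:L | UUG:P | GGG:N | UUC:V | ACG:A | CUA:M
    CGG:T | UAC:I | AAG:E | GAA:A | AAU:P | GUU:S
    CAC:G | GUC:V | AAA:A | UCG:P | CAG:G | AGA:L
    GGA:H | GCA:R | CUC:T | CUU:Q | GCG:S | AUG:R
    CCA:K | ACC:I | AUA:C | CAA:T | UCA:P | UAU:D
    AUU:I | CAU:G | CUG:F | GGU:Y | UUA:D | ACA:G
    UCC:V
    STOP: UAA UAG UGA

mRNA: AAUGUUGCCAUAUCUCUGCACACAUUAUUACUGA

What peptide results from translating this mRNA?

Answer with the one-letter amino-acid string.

Answer: RPKDTRGGDI

Derivation:
start AUG at pos 1
pos 1: AUG -> R; peptide=R
pos 4: UUG -> P; peptide=RP
pos 7: CCA -> K; peptide=RPK
pos 10: UAU -> D; peptide=RPKD
pos 13: CUC -> T; peptide=RPKDT
pos 16: UGC -> R; peptide=RPKDTR
pos 19: ACA -> G; peptide=RPKDTRG
pos 22: CAU -> G; peptide=RPKDTRGG
pos 25: UAU -> D; peptide=RPKDTRGGD
pos 28: UAC -> I; peptide=RPKDTRGGDI
pos 31: UGA -> STOP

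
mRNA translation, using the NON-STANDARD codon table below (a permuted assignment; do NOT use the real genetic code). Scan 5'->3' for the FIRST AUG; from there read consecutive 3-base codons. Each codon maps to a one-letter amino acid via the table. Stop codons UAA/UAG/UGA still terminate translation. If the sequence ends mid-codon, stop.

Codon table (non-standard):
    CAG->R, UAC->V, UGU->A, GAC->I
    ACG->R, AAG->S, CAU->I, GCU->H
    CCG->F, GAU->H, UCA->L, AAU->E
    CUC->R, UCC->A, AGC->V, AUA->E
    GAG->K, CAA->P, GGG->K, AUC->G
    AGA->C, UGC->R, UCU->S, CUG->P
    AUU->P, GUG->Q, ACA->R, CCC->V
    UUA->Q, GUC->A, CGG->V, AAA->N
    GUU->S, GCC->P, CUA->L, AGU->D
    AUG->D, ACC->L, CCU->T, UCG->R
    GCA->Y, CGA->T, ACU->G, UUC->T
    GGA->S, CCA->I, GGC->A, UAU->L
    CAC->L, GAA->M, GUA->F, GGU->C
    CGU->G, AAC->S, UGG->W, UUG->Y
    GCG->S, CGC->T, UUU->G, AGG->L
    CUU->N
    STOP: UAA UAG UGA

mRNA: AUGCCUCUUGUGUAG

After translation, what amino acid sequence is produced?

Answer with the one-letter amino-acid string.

start AUG at pos 0
pos 0: AUG -> D; peptide=D
pos 3: CCU -> T; peptide=DT
pos 6: CUU -> N; peptide=DTN
pos 9: GUG -> Q; peptide=DTNQ
pos 12: UAG -> STOP

Answer: DTNQ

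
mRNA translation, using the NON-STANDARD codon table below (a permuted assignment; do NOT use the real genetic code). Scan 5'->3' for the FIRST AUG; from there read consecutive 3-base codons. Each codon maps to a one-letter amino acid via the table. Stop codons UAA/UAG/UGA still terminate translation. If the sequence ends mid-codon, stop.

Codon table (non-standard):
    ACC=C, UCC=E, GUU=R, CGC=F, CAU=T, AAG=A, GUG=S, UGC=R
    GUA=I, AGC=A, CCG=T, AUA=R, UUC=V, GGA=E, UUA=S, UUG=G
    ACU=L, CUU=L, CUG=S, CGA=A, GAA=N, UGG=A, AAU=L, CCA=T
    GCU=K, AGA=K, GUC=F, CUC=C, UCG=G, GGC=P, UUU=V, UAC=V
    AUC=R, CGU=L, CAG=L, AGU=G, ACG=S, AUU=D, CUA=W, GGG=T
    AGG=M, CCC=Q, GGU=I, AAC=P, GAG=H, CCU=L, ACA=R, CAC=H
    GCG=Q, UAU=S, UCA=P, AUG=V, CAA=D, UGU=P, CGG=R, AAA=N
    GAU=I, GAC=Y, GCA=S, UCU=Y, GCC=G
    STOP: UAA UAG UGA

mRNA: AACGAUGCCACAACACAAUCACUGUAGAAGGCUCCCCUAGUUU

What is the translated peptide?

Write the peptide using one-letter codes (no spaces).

start AUG at pos 4
pos 4: AUG -> V; peptide=V
pos 7: CCA -> T; peptide=VT
pos 10: CAA -> D; peptide=VTD
pos 13: CAC -> H; peptide=VTDH
pos 16: AAU -> L; peptide=VTDHL
pos 19: CAC -> H; peptide=VTDHLH
pos 22: UGU -> P; peptide=VTDHLHP
pos 25: AGA -> K; peptide=VTDHLHPK
pos 28: AGG -> M; peptide=VTDHLHPKM
pos 31: CUC -> C; peptide=VTDHLHPKMC
pos 34: CCC -> Q; peptide=VTDHLHPKMCQ
pos 37: UAG -> STOP

Answer: VTDHLHPKMCQ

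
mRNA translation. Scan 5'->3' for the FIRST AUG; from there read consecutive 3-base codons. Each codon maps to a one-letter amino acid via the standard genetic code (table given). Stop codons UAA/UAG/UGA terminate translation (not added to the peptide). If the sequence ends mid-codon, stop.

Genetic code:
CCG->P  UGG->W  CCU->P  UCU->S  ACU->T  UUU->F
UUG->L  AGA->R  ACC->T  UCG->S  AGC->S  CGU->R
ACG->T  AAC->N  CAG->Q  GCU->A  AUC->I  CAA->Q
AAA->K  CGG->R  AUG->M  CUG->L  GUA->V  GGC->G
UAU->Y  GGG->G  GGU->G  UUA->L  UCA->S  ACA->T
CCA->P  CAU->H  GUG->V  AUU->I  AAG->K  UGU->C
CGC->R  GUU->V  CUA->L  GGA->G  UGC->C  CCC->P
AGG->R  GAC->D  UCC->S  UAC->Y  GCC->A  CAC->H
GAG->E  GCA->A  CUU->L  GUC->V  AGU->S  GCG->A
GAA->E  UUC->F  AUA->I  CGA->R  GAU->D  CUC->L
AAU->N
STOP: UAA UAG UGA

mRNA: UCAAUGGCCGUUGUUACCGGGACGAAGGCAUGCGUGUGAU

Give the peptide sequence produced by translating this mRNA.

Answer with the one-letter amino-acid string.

Answer: MAVVTGTKACV

Derivation:
start AUG at pos 3
pos 3: AUG -> M; peptide=M
pos 6: GCC -> A; peptide=MA
pos 9: GUU -> V; peptide=MAV
pos 12: GUU -> V; peptide=MAVV
pos 15: ACC -> T; peptide=MAVVT
pos 18: GGG -> G; peptide=MAVVTG
pos 21: ACG -> T; peptide=MAVVTGT
pos 24: AAG -> K; peptide=MAVVTGTK
pos 27: GCA -> A; peptide=MAVVTGTKA
pos 30: UGC -> C; peptide=MAVVTGTKAC
pos 33: GUG -> V; peptide=MAVVTGTKACV
pos 36: UGA -> STOP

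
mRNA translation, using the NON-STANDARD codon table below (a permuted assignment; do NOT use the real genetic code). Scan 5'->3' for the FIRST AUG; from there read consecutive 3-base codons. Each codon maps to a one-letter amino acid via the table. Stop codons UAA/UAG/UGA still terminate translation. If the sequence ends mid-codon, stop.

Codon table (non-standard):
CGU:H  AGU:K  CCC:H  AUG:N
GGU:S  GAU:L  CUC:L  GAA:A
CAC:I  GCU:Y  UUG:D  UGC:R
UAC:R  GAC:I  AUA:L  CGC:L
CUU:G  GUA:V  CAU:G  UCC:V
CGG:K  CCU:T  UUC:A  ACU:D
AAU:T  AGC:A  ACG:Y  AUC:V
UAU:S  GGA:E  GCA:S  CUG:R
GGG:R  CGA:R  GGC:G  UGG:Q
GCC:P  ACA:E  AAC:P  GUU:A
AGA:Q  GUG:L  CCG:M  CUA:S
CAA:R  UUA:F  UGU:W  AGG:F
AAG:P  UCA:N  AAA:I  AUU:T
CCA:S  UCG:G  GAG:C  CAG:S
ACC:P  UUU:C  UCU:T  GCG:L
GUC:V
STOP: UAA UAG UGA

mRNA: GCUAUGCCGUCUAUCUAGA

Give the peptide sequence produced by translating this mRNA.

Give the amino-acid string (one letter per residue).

Answer: NMTV

Derivation:
start AUG at pos 3
pos 3: AUG -> N; peptide=N
pos 6: CCG -> M; peptide=NM
pos 9: UCU -> T; peptide=NMT
pos 12: AUC -> V; peptide=NMTV
pos 15: UAG -> STOP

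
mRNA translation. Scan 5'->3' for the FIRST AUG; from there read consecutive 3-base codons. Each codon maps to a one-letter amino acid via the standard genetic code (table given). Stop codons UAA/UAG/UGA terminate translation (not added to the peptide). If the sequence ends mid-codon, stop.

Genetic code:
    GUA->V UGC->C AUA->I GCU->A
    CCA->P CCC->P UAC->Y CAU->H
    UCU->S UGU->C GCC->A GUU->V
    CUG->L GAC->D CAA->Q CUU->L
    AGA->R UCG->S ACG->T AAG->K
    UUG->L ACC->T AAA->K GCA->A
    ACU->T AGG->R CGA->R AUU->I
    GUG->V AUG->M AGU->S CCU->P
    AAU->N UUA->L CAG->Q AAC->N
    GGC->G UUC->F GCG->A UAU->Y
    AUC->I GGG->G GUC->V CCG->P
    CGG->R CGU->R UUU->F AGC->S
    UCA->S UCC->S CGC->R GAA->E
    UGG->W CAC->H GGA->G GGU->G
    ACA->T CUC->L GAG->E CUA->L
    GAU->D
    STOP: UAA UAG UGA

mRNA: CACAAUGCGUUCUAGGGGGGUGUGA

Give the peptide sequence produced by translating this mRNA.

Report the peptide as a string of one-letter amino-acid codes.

start AUG at pos 4
pos 4: AUG -> M; peptide=M
pos 7: CGU -> R; peptide=MR
pos 10: UCU -> S; peptide=MRS
pos 13: AGG -> R; peptide=MRSR
pos 16: GGG -> G; peptide=MRSRG
pos 19: GUG -> V; peptide=MRSRGV
pos 22: UGA -> STOP

Answer: MRSRGV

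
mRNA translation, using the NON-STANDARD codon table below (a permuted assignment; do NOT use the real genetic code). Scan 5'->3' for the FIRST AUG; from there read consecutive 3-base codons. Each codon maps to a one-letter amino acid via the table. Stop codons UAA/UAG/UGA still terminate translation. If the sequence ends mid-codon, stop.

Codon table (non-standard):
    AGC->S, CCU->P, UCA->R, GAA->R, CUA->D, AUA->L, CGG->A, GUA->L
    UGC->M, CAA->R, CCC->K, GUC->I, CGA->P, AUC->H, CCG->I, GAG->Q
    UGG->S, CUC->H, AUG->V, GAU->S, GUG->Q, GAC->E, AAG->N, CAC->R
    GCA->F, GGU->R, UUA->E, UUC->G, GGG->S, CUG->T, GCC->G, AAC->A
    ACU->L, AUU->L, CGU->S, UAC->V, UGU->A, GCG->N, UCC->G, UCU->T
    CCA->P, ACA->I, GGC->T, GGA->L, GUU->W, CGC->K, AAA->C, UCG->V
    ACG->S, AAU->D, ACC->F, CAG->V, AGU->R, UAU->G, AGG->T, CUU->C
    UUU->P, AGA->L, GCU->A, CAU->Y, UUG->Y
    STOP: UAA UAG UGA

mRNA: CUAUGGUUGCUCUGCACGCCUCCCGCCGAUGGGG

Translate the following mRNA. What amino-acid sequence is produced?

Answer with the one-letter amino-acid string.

Answer: VWATRGGKPS

Derivation:
start AUG at pos 2
pos 2: AUG -> V; peptide=V
pos 5: GUU -> W; peptide=VW
pos 8: GCU -> A; peptide=VWA
pos 11: CUG -> T; peptide=VWAT
pos 14: CAC -> R; peptide=VWATR
pos 17: GCC -> G; peptide=VWATRG
pos 20: UCC -> G; peptide=VWATRGG
pos 23: CGC -> K; peptide=VWATRGGK
pos 26: CGA -> P; peptide=VWATRGGKP
pos 29: UGG -> S; peptide=VWATRGGKPS
pos 32: only 2 nt remain (<3), stop (end of mRNA)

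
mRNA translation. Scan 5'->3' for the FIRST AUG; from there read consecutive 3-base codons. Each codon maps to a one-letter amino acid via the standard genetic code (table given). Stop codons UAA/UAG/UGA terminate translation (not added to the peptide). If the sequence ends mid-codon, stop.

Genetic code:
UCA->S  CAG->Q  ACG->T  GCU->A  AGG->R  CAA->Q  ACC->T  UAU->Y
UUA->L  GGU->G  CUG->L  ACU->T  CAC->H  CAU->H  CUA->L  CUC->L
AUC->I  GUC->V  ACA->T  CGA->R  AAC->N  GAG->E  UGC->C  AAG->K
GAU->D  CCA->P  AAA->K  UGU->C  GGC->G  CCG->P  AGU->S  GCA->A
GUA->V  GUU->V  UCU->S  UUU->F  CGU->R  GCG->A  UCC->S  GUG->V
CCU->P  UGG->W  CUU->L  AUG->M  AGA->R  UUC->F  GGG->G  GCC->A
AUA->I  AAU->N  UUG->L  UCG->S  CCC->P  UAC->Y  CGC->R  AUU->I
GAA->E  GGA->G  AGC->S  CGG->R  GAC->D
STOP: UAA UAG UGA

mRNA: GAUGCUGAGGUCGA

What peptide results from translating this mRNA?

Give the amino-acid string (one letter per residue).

start AUG at pos 1
pos 1: AUG -> M; peptide=M
pos 4: CUG -> L; peptide=ML
pos 7: AGG -> R; peptide=MLR
pos 10: UCG -> S; peptide=MLRS
pos 13: only 1 nt remain (<3), stop (end of mRNA)

Answer: MLRS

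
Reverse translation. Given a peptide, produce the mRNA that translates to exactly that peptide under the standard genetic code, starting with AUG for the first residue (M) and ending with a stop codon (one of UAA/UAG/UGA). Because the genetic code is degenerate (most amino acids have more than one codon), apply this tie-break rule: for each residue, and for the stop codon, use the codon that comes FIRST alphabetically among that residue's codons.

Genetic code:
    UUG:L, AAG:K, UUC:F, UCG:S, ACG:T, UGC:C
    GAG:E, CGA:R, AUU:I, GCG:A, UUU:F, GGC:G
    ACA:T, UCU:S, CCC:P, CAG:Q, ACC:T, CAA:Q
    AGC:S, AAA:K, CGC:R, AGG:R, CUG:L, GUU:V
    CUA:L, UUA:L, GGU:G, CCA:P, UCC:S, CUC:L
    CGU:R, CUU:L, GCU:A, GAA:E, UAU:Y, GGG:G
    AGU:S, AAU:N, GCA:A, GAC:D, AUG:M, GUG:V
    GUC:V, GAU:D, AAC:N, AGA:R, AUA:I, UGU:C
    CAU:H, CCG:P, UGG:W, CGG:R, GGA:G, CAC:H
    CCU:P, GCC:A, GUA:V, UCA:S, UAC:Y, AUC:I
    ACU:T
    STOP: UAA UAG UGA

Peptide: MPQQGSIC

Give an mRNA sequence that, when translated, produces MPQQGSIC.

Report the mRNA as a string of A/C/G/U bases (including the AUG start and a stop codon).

residue 1: M -> AUG (start codon)
residue 2: P codons sorted = CCA,CCC,CCG,CCU -> pick first = CCA
residue 3: Q codons sorted = CAA,CAG -> pick first = CAA
residue 4: Q codons sorted = CAA,CAG -> pick first = CAA
residue 5: G codons sorted = GGA,GGC,GGG,GGU -> pick first = GGA
residue 6: S codons sorted = AGC,AGU,UCA,UCC,UCG,UCU -> pick first = AGC
residue 7: I codons sorted = AUA,AUC,AUU -> pick first = AUA
residue 8: C codons sorted = UGC,UGU -> pick first = UGC
terminator: stop codons sorted = UAA,UAG,UGA -> pick first = UAA

Answer: mRNA: AUGCCACAACAAGGAAGCAUAUGCUAA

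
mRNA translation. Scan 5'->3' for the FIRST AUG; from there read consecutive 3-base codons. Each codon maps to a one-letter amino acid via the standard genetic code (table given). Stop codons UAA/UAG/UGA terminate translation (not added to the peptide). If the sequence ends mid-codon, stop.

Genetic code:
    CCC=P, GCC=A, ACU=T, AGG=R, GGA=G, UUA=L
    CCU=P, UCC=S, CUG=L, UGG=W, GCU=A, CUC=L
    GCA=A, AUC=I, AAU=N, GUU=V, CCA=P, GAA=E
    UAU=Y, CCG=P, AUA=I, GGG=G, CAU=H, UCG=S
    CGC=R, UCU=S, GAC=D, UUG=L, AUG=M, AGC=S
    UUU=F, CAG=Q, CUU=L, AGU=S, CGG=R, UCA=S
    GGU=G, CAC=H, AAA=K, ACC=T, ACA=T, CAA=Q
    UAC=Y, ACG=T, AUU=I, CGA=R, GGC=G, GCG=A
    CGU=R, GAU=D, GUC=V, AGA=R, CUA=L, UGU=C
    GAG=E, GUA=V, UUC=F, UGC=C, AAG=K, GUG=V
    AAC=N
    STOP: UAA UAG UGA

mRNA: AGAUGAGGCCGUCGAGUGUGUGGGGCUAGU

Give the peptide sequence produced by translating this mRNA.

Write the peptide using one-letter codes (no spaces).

start AUG at pos 2
pos 2: AUG -> M; peptide=M
pos 5: AGG -> R; peptide=MR
pos 8: CCG -> P; peptide=MRP
pos 11: UCG -> S; peptide=MRPS
pos 14: AGU -> S; peptide=MRPSS
pos 17: GUG -> V; peptide=MRPSSV
pos 20: UGG -> W; peptide=MRPSSVW
pos 23: GGC -> G; peptide=MRPSSVWG
pos 26: UAG -> STOP

Answer: MRPSSVWG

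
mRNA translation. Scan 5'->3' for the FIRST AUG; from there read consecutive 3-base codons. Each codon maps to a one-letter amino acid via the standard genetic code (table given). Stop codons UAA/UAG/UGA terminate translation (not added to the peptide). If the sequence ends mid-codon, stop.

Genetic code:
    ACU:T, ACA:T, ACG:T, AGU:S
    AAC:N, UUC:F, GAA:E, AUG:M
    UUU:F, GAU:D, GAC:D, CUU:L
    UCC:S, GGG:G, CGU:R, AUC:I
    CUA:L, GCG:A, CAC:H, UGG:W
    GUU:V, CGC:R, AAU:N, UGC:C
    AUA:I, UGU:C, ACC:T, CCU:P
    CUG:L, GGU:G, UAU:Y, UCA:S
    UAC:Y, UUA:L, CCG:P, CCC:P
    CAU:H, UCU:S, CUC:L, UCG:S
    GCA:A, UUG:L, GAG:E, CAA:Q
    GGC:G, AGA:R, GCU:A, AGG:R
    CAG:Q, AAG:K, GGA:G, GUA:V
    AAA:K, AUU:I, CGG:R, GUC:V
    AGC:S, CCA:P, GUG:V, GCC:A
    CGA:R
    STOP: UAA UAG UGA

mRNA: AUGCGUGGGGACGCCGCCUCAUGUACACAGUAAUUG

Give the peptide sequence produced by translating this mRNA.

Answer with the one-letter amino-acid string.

start AUG at pos 0
pos 0: AUG -> M; peptide=M
pos 3: CGU -> R; peptide=MR
pos 6: GGG -> G; peptide=MRG
pos 9: GAC -> D; peptide=MRGD
pos 12: GCC -> A; peptide=MRGDA
pos 15: GCC -> A; peptide=MRGDAA
pos 18: UCA -> S; peptide=MRGDAAS
pos 21: UGU -> C; peptide=MRGDAASC
pos 24: ACA -> T; peptide=MRGDAASCT
pos 27: CAG -> Q; peptide=MRGDAASCTQ
pos 30: UAA -> STOP

Answer: MRGDAASCTQ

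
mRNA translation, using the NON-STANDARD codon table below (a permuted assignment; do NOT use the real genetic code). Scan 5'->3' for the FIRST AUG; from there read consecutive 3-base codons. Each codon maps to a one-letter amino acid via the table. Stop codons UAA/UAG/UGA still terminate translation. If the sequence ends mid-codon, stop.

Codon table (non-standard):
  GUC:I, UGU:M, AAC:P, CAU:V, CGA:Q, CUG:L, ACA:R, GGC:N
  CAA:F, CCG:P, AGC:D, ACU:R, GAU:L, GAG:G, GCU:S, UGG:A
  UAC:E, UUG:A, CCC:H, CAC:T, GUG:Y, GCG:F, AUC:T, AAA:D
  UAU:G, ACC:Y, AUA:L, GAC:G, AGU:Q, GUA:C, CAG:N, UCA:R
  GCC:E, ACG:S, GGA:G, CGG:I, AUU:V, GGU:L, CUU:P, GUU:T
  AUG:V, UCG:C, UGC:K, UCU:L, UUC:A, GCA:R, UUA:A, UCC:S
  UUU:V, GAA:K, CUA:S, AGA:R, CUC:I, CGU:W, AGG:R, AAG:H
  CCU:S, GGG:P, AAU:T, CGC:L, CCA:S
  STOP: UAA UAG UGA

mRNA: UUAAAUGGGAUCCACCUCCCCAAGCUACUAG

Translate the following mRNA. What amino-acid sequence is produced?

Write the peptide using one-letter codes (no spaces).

start AUG at pos 4
pos 4: AUG -> V; peptide=V
pos 7: GGA -> G; peptide=VG
pos 10: UCC -> S; peptide=VGS
pos 13: ACC -> Y; peptide=VGSY
pos 16: UCC -> S; peptide=VGSYS
pos 19: CCA -> S; peptide=VGSYSS
pos 22: AGC -> D; peptide=VGSYSSD
pos 25: UAC -> E; peptide=VGSYSSDE
pos 28: UAG -> STOP

Answer: VGSYSSDE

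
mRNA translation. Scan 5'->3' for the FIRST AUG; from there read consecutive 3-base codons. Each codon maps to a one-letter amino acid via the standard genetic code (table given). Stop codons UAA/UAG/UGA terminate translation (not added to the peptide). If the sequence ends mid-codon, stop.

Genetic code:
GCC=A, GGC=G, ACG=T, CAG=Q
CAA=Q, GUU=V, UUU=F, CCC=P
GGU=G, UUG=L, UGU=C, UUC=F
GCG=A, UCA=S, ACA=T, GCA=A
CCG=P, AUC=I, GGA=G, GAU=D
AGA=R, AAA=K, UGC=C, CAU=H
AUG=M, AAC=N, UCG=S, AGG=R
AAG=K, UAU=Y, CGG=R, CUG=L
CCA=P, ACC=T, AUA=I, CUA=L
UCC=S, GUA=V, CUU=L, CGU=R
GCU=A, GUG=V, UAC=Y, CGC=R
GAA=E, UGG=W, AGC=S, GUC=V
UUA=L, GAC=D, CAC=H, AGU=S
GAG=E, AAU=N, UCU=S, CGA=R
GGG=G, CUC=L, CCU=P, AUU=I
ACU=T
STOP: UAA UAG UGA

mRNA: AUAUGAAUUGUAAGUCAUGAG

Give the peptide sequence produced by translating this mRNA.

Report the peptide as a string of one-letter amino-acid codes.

Answer: MNCKS

Derivation:
start AUG at pos 2
pos 2: AUG -> M; peptide=M
pos 5: AAU -> N; peptide=MN
pos 8: UGU -> C; peptide=MNC
pos 11: AAG -> K; peptide=MNCK
pos 14: UCA -> S; peptide=MNCKS
pos 17: UGA -> STOP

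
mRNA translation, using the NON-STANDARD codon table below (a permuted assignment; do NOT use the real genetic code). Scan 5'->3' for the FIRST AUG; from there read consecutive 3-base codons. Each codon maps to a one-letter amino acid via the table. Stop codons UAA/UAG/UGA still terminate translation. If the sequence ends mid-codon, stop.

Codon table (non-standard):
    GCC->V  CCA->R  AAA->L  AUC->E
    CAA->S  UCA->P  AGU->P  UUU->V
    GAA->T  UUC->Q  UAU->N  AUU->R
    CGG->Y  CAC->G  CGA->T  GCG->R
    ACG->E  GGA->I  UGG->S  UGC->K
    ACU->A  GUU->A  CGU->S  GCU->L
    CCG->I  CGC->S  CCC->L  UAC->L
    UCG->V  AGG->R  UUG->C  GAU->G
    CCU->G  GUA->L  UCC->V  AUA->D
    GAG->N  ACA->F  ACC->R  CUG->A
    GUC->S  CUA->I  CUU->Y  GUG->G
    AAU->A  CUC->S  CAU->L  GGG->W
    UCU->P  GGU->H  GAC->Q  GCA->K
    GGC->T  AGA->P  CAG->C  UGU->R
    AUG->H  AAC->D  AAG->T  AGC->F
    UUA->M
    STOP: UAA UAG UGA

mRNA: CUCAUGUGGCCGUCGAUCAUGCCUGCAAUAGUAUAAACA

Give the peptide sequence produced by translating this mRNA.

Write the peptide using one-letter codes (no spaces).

start AUG at pos 3
pos 3: AUG -> H; peptide=H
pos 6: UGG -> S; peptide=HS
pos 9: CCG -> I; peptide=HSI
pos 12: UCG -> V; peptide=HSIV
pos 15: AUC -> E; peptide=HSIVE
pos 18: AUG -> H; peptide=HSIVEH
pos 21: CCU -> G; peptide=HSIVEHG
pos 24: GCA -> K; peptide=HSIVEHGK
pos 27: AUA -> D; peptide=HSIVEHGKD
pos 30: GUA -> L; peptide=HSIVEHGKDL
pos 33: UAA -> STOP

Answer: HSIVEHGKDL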